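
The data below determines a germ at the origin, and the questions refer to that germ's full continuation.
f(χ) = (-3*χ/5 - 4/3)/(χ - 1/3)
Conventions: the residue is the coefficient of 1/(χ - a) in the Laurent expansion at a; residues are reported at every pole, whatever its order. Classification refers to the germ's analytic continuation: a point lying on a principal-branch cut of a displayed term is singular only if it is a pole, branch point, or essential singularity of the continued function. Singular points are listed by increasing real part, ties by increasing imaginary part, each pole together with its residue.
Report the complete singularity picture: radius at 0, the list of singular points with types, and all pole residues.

Denominator factor (χ - 1/3): pole of order 1 at 1/3, modulus 1/3.
The radius of convergence is the smallest modulus among the singular points: 1/3.
At the order-1 pole 1/3 set g(χ) = (χ - (1/3))*f(χ) = -3*χ/5 - 4/3.
Simple pole: residue = g(a) at a = 1/3, which is -23/15.

Radius of convergence at 0: 1/3.
At 1/3: a pole of order 1; residue -23/15.


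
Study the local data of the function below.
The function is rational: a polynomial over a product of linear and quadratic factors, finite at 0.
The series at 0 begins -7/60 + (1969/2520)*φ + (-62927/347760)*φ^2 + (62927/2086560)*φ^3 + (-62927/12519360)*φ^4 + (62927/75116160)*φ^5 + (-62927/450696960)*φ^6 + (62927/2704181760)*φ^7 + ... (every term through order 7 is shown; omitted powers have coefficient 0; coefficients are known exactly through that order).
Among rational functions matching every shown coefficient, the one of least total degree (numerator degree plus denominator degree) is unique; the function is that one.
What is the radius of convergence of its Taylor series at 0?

No rational of total degree below 3 reproduces all 8 coefficients; solving the [2/1] Pade equations on them gives f(φ) = (-7*φ**2/23 + 32*φ/7 - 7/10)/(φ + 6), whose expansion matches every shown term.
Denominator factor (φ + 6): pole of order 1 at -6, modulus 6.
The radius of convergence is the smallest modulus among the singular points: 6.

The radius of convergence is 6.


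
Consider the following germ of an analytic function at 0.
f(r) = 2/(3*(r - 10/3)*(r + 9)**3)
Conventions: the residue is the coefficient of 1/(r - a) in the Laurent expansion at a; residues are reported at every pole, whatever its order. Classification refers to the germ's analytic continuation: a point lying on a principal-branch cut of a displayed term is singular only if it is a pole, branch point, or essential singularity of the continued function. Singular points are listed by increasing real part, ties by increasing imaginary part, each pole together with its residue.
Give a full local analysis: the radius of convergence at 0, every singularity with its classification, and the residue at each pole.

Radius of convergence at 0: 10/3.
At -9: a pole of order 3; residue -18/50653.
At 10/3: a pole of order 1; residue 18/50653.

Denominator factor (r - 10/3): pole of order 1 at 10/3, modulus 10/3.
Denominator factor (r + 9)^3: pole of order 3 at -9, modulus 9.
The radius of convergence is the smallest modulus among the singular points: 10/3.
At the order-3 pole -9 set g(r) = (r - (-9))^3*f(r) = 2/(3*(r - 10/3)).
Order-3 pole: residue = g''(a)/2; g''(-9) = -36/50653, so the residue is -18/50653.
At the order-1 pole 10/3 set g(r) = (r - (10/3))*f(r) = 2/(3*(r + 9)**3).
Simple pole: residue = g(a) at a = 10/3, which is 18/50653.
List the singular points by increasing real part (a conjugate pair: the negative imaginary part first).


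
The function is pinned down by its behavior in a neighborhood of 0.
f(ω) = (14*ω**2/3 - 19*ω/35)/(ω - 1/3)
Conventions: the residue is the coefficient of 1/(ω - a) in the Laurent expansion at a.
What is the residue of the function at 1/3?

The residue is 319/945.

At the order-1 pole 1/3 set g(ω) = (ω - (1/3))*f(ω) = 14*ω**2/3 - 19*ω/35.
Simple pole: residue = g(a) at a = 1/3, which is 319/945.


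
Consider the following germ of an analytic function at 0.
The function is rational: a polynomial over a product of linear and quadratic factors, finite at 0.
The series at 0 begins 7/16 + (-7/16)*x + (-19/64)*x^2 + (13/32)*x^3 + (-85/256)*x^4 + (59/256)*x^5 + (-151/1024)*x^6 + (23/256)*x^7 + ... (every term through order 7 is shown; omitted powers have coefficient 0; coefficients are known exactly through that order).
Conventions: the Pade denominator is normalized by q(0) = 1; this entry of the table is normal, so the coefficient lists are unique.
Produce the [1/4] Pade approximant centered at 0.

The Pade approximant has numerator coefficients [7/16, -35/94]; denominator coefficients [1, 7/47, 1089/1316, 0, 5445/4606].

Taylor coefficients needed (read off): a_0 = 7/16, a_1 = -7/16, a_2 = -19/64, a_3 = 13/32, a_4 = -85/256, a_5 = 59/256.
Write the denominator as Q(x) = 1 + q1*x + q2*x^2 + q3*x^3 + q4*x^4. Requiring Q*f - P = O(x^6) with deg P <= 1 kills the coefficients of x^2..x^5 in Q*f:
  x^2: a_2 + q1*a_1 + q2*a_0 = 0, i.e. -19/64 + (-7/16)*q1 + (7/16)*q2 = 0.
  x^3: a_3 + q1*a_2 + q2*a_1 + q3*a_0 = 0, i.e. 13/32 + (-19/64)*q1 + (-7/16)*q2 + (7/16)*q3 = 0.
  x^4: a_4 + q1*a_3 + q2*a_2 + q3*a_1 + q4*a_0 = 0, i.e. -85/256 + (13/32)*q1 + (-19/64)*q2 + (-7/16)*q3 + (7/16)*q4 = 0.
  x^5: a_5 + q1*a_4 + q2*a_3 + q3*a_2 + q4*a_1 = 0, i.e. 59/256 + (-85/256)*q1 + (13/32)*q2 + (-19/64)*q3 + (-7/16)*q4 = 0.
Solving this linear system: q1 = 7/47, q2 = 1089/1316, q3 = 0, q4 = 5445/4606.
The numerator is Q*f truncated at degree 1: P0 = a_0 = 7/16; P1 = a_1 + q1*a_0 = -35/94.


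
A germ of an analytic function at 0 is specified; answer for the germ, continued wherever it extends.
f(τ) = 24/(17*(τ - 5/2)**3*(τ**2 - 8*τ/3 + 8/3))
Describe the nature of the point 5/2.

The denominator factor τ - 5/2 vanishes at 5/2 and appears to the power 3; the numerator there equals 24/17, nonzero, and no other factor vanishes.
Hence a pole whose order is the multiplicity, 3.

The point is a pole of order 3.


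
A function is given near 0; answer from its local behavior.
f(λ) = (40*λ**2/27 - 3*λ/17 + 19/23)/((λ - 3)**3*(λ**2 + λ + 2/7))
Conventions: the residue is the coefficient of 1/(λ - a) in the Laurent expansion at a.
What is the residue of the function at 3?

At the order-3 pole 3 set g(λ) = (λ - (3))^3*f(λ) = (40*λ**2/27 - 3*λ/17 + 19/23)/(λ**2 + λ + 2/7).
Order-3 pole: residue = g''(a)/2; g''(3) = -45695755/1678710798, so the residue is -45695755/3357421596.

The residue is -45695755/3357421596.


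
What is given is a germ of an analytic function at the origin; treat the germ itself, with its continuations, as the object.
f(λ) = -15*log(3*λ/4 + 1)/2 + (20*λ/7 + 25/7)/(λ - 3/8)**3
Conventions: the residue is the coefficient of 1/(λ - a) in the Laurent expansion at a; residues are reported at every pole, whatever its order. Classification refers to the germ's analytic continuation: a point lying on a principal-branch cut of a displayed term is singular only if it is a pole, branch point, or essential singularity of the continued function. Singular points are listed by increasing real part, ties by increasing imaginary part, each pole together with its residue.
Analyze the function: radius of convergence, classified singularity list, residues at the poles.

Denominator factor (λ - 3/8)^3: pole of order 3 at 3/8, modulus 3/8.
Branch term (-15/2)*log(1 - λ/(-4/3)): its argument vanishes at λ = -4/3, a logarithmic branch point, modulus 4/3.
The radius of convergence is the smallest modulus among the singular points: 3/8.
The branch term is analytic at 3/8 and contributes nothing to the residue; only the rational part matters.
At the order-3 pole 3/8 set g(λ) = (λ - (3/8))^3*(rational part) = 20*λ/7 + 25/7.
Order-3 pole: residue = g''(a)/2; g''(3/8) = 0, so the residue is 0.
List the singular points by increasing real part (a conjugate pair: the negative imaginary part first).

Radius of convergence at 0: 3/8.
At -4/3: a logarithmic branch point.
At 3/8: a pole of order 3; residue 0.


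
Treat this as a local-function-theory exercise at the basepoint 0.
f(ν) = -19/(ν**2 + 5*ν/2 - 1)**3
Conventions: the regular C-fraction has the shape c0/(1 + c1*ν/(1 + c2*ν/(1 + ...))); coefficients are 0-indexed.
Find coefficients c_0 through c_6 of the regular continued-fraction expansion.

Taylor coefficients (expand at 0): a_0 = 19, a_1 = 285/2, a_2 = 1539/2, a_3 = 14155/4, a_4 = 236949/16, a_5 = 1862475/32, a_6 = 218690.
c0 = a_0 = 19. Peel one level at a time: if S = 1 + c*ν/S' with S'(0) = 1, then c is the ν-coefficient of S and S' = c*ν/(S - 1).
S_1 = c0/f = 1 + (-15/2)*ν + (63/4)*ν^2 + ...; c1 = -15/2.
S_2 = c1*ν/(S_1 - 1) = 1 + (21/10)*ν + (649/150)*ν^2 + ...; c2 = 21/10.
S_3 = c2*ν/(S_2 - 1) = 1 + (-649/315)*ν + (15901/15876)*ν^2 + ...; c3 = -649/315.
S_4 = c3*ν/(S_3 - 1) = 1 + (79505/163548)*ν + (10230025/20217648)*ν^2 + ...; c4 = 79505/163548.
S_5 = c4*ν/(S_4 - 1) = 1 + (-42966105/41278996)*ν + (-201396384/252841801)*ν^2 + ...; c5 = -42966105/41278996.
S_6 = c5*ν/(S_5 - 1) = 1 + (-24896429184/32533525505)*ν + ...; c6 = -24896429184/32533525505.

The regular C-fraction coefficients are [19, -15/2, 21/10, -649/315, 79505/163548, -42966105/41278996, -24896429184/32533525505].


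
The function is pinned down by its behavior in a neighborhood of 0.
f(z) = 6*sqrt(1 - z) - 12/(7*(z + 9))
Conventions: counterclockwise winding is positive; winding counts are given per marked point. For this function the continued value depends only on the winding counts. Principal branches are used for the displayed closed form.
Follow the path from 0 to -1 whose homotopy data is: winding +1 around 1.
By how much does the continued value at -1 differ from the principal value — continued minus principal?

Continued minus principal equals -(12)*sqrt(2).

The rational part is single-valued and drops out of the difference; each branch term changes only by its own monodromy.
(6)*sqrt(1 - z/(1)): winding +1 is odd, the square root flips sign, contributing -2*(6)*sqrt(1 - (-1)/(1)) = -2*(6)*sqrt(2) = -(12)*sqrt(2).
Summing the contributions at z = -1 gives -(12)*sqrt(2).


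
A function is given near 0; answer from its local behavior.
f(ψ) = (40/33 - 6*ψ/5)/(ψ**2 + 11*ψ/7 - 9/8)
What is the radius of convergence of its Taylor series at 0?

Denominator factor (ψ**2 + 11*ψ/7 - 9/8): discriminant 683/98, real irrational roots -11/14 + (1/28)*sqrt(1366) and -11/14 - (1/28)*sqrt(1366); poles of order 1, moduli -11/14 + (1/28)*sqrt(1366) and 11/14 + (1/28)*sqrt(1366).
The radius of convergence is the smallest modulus among the singular points: -11/14 + (1/28)*sqrt(1366).

The radius of convergence is -11/14 + (1/28)*sqrt(1366).


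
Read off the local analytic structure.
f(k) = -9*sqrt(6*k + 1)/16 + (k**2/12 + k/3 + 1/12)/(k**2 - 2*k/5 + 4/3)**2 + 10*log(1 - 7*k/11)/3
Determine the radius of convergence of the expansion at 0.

Denominator factor (k**2 - 2*k/5 + 4/3)^2: discriminant -388/75, complex-conjugate roots (1/5) + ((1/15)*sqrt(291))*i and (1/5) - ((1/15)*sqrt(291))*i; poles of order 2, moduli (2/3)*sqrt(3) and (2/3)*sqrt(3).
Branch term (-9/16)*sqrt(1 - k/(-1/6)): its argument vanishes at k = -1/6, a square-root branch point, modulus 1/6.
Branch term (10/3)*log(1 - k/(11/7)): its argument vanishes at k = 11/7, a logarithmic branch point, modulus 11/7.
The radius of convergence is the smallest modulus among the singular points: 1/6.

The radius of convergence is 1/6.


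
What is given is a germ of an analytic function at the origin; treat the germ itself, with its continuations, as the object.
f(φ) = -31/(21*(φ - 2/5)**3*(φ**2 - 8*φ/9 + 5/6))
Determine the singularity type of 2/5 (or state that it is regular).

The point is a pole of order 3.

The denominator factor φ - 2/5 vanishes at 2/5 and appears to the power 3; the numerator there equals -31/21, nonzero, and no other factor vanishes.
Hence a pole whose order is the multiplicity, 3.


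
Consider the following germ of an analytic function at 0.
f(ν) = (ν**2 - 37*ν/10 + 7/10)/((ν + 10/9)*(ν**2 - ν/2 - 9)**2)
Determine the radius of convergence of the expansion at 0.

The radius of convergence is 10/9.

Denominator factor (ν + 10/9): pole of order 1 at -10/9, modulus 10/9.
Denominator factor (ν**2 - ν/2 - 9)^2: discriminant 145/4, real irrational roots 1/4 + (1/4)*sqrt(145) and 1/4 - (1/4)*sqrt(145); poles of order 2, moduli 1/4 + (1/4)*sqrt(145) and -1/4 + (1/4)*sqrt(145).
The radius of convergence is the smallest modulus among the singular points: 10/9.


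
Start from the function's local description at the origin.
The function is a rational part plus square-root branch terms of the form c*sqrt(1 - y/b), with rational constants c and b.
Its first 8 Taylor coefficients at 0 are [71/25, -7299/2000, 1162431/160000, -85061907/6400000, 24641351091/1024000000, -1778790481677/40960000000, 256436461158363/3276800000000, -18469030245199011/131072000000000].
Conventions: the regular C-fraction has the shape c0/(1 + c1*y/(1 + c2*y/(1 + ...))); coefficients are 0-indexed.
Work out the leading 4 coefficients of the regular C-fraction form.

Taylor coefficients (read off): a_0 = 71/25, a_1 = -7299/2000, a_2 = 1162431/160000, a_3 = -85061907/6400000.
c0 = a_0 = 71/25. Peel one level at a time: if S = 1 + c*y/S' with S'(0) = 1, then c is the y-coefficient of S and S' = c*y/(S - 1).
S_1 = c0/f = 1 + (7299/5680)*y + (-73143/80656)*y^2 + ...; c1 = 7299/5680.
S_2 = c1*y/(S_1 - 1) = 1 + (40635/57581)*y + (54080055/168376576)*y^2 + ...; c2 = 40635/57581.
S_3 = c2*y/(S_2 - 1) = 1 + (-28442103/62492416)*y + ...; c3 = -28442103/62492416.

The regular C-fraction coefficients are [71/25, 7299/5680, 40635/57581, -28442103/62492416].


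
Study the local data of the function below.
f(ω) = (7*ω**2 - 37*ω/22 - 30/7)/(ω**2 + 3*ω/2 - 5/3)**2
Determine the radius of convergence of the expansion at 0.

Denominator factor (ω**2 + 3*ω/2 - 5/3)^2: discriminant 107/12, real irrational roots -3/4 + (1/12)*sqrt(321) and -3/4 - (1/12)*sqrt(321); poles of order 2, moduli -3/4 + (1/12)*sqrt(321) and 3/4 + (1/12)*sqrt(321).
The radius of convergence is the smallest modulus among the singular points: -3/4 + (1/12)*sqrt(321).

The radius of convergence is -3/4 + (1/12)*sqrt(321).


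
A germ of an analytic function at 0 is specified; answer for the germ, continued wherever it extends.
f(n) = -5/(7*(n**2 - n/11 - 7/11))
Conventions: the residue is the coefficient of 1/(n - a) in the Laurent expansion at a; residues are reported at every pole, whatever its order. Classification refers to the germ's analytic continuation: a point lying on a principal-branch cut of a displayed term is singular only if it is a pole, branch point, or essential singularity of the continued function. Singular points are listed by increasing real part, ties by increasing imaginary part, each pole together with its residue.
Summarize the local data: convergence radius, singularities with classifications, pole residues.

Radius of convergence at 0: -1/22 + (1/22)*sqrt(309).
At 1/22 - (1/22)*sqrt(309): a pole of order 1; residue (55/2163)*sqrt(309).
At 1/22 + (1/22)*sqrt(309): a pole of order 1; residue -(55/2163)*sqrt(309).

Denominator factor (n**2 - n/11 - 7/11): discriminant 309/121, real irrational roots 1/22 + (1/22)*sqrt(309) and 1/22 - (1/22)*sqrt(309); poles of order 1, moduli 1/22 + (1/22)*sqrt(309) and -1/22 + (1/22)*sqrt(309).
The radius of convergence is the smallest modulus among the singular points: -1/22 + (1/22)*sqrt(309).
The factor n**2 - n/11 - 7/11 splits as (n - a)(n - a') with a = 1/22 - (1/22)*sqrt(309), a' = 1/22 + (1/22)*sqrt(309). At the order-1 pole a set g(n) = (n - a)*f(n) = [-5/7] / (n - a').
Simple pole: residue = g(a) at a = 1/22 - (1/22)*sqrt(309), which is (55/2163)*sqrt(309).
The factor n**2 - n/11 - 7/11 splits as (n - a)(n - a') with a = 1/22 + (1/22)*sqrt(309), a' = 1/22 - (1/22)*sqrt(309). At the order-1 pole a set g(n) = (n - a)*f(n) = [-5/7] / (n - a').
Simple pole: residue = g(a) at a = 1/22 + (1/22)*sqrt(309), which is -(55/2163)*sqrt(309).
List the singular points by increasing real part (a conjugate pair: the negative imaginary part first).


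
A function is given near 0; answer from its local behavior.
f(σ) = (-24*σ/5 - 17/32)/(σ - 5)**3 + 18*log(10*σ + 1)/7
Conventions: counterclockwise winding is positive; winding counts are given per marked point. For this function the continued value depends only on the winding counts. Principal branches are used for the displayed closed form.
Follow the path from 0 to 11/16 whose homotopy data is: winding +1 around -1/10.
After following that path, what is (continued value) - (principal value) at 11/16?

Continued minus principal equals (36/7)*pi*i.

The rational part is single-valued and drops out of the difference; each branch term changes only by its own monodromy.
(18/7)*log(1 - σ/(-1/10)): each positive loop around -1/10 adds 2*pi*i to the log, so winding +1 contributes (18/7)*(1)*2*pi*i = (36/7)*pi*i.
Summing the contributions at σ = 11/16 gives (36/7)*pi*i.


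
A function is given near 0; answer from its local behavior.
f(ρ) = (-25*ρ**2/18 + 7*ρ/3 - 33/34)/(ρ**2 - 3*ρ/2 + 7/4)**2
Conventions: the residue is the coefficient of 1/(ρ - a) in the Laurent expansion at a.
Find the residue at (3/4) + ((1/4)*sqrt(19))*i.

The factor ρ**2 - 3*ρ/2 + 7/4 splits as (ρ - a)(ρ - a') with a = (3/4) + ((1/4)*sqrt(19))*i, a' = (3/4) - ((1/4)*sqrt(19))*i. At the order-2 pole a set g(ρ) = (ρ - a)^2*f(ρ) = [-25*ρ**2/18 + 7*ρ/3 - 33/34] / (ρ - a')^2.
Order-2 pole: residue = g'(a); g'((3/4) + ((1/4)*sqrt(19))*i) = ((4042/55233)*sqrt(19))*i, so the residue is ((4042/55233)*sqrt(19))*i.

The residue is ((4042/55233)*sqrt(19))*i.


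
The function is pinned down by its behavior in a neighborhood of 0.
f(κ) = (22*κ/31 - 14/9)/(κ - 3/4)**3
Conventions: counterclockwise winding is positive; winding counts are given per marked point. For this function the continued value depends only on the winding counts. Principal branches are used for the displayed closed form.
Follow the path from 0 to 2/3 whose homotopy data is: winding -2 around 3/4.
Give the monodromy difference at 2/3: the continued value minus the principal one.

Continued minus principal equals 0.

The function is rational, hence single-valued: continuing it around any pole returns the same value, so the difference is 0.


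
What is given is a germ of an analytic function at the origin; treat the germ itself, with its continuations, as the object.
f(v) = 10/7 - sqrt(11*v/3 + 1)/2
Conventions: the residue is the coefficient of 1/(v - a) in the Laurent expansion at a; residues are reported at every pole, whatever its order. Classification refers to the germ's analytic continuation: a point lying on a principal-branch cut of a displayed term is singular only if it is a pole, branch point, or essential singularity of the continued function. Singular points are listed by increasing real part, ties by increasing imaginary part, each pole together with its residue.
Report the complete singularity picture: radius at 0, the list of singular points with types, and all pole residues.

Radius of convergence at 0: 3/11.
At -3/11: an algebraic (square-root) branch point.

Branch term (-1/2)*sqrt(1 - v/(-3/11)): its argument vanishes at v = -3/11, a square-root branch point, modulus 3/11.
The radius of convergence is the smallest modulus among the singular points: 3/11.


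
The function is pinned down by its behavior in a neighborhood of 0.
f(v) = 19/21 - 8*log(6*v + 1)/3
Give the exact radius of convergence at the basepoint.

Branch term (-8/3)*log(1 - v/(-1/6)): its argument vanishes at v = -1/6, a logarithmic branch point, modulus 1/6.
The radius of convergence is the smallest modulus among the singular points: 1/6.

The radius of convergence is 1/6.


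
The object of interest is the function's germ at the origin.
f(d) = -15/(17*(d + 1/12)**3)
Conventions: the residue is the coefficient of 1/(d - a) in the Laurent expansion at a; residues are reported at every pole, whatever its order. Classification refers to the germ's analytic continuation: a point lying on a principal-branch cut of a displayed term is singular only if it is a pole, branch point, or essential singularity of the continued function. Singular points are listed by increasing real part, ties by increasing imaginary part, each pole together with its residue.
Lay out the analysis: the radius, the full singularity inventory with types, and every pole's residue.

Radius of convergence at 0: 1/12.
At -1/12: a pole of order 3; residue 0.

Denominator factor (d + 1/12)^3: pole of order 3 at -1/12, modulus 1/12.
The radius of convergence is the smallest modulus among the singular points: 1/12.
At the order-3 pole -1/12 set g(d) = (d - (-1/12))^3*f(d) = -15/17.
Order-3 pole: residue = g''(a)/2; g''(-1/12) = 0, so the residue is 0.


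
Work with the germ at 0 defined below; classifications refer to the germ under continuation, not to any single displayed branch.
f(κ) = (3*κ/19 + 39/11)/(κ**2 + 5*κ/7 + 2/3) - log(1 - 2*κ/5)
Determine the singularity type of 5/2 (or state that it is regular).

The term (-1)*log(1 - κ/(5/2)) has argument 1 - 5/2/(5/2) = 0 at 5/2: a logarithmic (infinitely-sheeted) branch point; the remaining terms are analytic or single-valued there.

The point is a logarithmic branch point.


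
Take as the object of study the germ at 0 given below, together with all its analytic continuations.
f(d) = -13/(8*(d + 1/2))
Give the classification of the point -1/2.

The point is a pole of order 1.

The denominator factor d + 1/2 vanishes at -1/2 and appears to the power 1; the numerator there equals -13/8, nonzero, and no other factor vanishes.
Hence a pole whose order is the multiplicity, 1.


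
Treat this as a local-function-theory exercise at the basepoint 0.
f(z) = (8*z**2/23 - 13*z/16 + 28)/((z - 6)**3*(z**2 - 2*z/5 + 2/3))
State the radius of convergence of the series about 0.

The radius of convergence is (1/3)*sqrt(6).

Denominator factor (z**2 - 2*z/5 + 2/3): discriminant -188/75, complex-conjugate roots (1/5) + ((1/15)*sqrt(141))*i and (1/5) - ((1/15)*sqrt(141))*i; poles of order 1, moduli (1/3)*sqrt(6) and (1/3)*sqrt(6).
Denominator factor (z - 6)^3: pole of order 3 at 6, modulus 6.
The radius of convergence is the smallest modulus among the singular points: (1/3)*sqrt(6).


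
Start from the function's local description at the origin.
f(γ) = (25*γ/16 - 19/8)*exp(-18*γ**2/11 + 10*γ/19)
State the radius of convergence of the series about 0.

The radius of convergence is infinite.

The factor exp(-18*γ**2/11 + 10*γ/19) is entire and contributes no finite singular point.
The polynomial part has no poles.
No finite singular points: the Taylor series at 0 converges everywhere.


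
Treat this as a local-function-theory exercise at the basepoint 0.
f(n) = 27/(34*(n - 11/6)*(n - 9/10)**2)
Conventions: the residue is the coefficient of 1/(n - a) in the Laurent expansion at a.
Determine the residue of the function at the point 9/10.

At the order-2 pole 9/10 set g(n) = (n - (9/10))^2*f(n) = 27/(34*(n - 11/6)).
Order-2 pole: residue = g'(a); g'(9/10) = -6075/6664, so the residue is -6075/6664.

The residue is -6075/6664.


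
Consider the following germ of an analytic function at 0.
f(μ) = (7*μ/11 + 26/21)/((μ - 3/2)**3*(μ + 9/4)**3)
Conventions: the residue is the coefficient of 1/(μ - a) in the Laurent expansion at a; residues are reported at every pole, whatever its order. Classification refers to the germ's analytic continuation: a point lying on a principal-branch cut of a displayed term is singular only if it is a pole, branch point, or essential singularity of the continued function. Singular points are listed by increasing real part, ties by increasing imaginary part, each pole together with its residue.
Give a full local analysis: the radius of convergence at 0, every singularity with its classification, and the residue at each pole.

Radius of convergence at 0: 3/2.
At -9/4: a pole of order 3; residue -472832/58471875.
At 3/2: a pole of order 3; residue 472832/58471875.

Denominator factor (μ - 3/2)^3: pole of order 3 at 3/2, modulus 3/2.
Denominator factor (μ + 9/4)^3: pole of order 3 at -9/4, modulus 9/4.
The radius of convergence is the smallest modulus among the singular points: 3/2.
At the order-3 pole -9/4 set g(μ) = (μ - (-9/4))^3*f(μ) = (7*μ/11 + 26/21)/(μ - 3/2)**3.
Order-3 pole: residue = g''(a)/2; g''(-9/4) = -945664/58471875, so the residue is -472832/58471875.
At the order-3 pole 3/2 set g(μ) = (μ - (3/2))^3*f(μ) = (7*μ/11 + 26/21)/(μ + 9/4)**3.
Order-3 pole: residue = g''(a)/2; g''(3/2) = 945664/58471875, so the residue is 472832/58471875.
List the singular points by increasing real part (a conjugate pair: the negative imaginary part first).


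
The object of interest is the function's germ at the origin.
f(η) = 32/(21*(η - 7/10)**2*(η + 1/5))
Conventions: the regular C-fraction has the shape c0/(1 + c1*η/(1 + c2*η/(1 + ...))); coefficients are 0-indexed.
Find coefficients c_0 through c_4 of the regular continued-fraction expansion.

The regular C-fraction coefficients are [16000/1029, 15/7, 40/7, -205/42, 35/246].

Taylor coefficients (expand at 0): a_0 = 16000/1029, a_1 = -80000/2401, a_2 = 4400000/16807, a_3 = -398000000/352947, a_4 = 4910000000/823543.
c0 = a_0 = 16000/1029. Peel one level at a time: if S = 1 + c*η/S' with S'(0) = 1, then c is the η-coefficient of S and S' = c*η/(S - 1).
S_1 = c0/f = 1 + (15/7)*η + (-600/49)*η^2 + ...; c1 = 15/7.
S_2 = c1*η/(S_1 - 1) = 1 + (40/7)*η + (4100/147)*η^2 + ...; c2 = 40/7.
S_3 = c2*η/(S_2 - 1) = 1 + (-205/42)*η + (25/36)*η^2 + ...; c3 = -205/42.
S_4 = c3*η/(S_3 - 1) = 1 + (35/246)*η + ...; c4 = 35/246.


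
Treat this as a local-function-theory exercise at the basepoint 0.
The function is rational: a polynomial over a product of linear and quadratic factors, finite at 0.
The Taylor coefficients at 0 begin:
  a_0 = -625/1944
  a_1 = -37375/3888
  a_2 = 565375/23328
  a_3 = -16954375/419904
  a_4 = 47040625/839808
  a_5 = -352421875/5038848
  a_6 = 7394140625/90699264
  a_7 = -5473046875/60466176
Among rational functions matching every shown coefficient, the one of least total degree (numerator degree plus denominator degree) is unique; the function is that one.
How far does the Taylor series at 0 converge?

The radius of convergence is 6/5.

No rational of total degree below 5 reproduces all 8 coefficients; solving the [2/3] Pade equations on them gives f(β) = (-29*β**2/36 - 18*β - 5/9)/(β + 6/5)**3, whose expansion matches every shown term.
Denominator factor (β + 6/5)^3: pole of order 3 at -6/5, modulus 6/5.
The radius of convergence is the smallest modulus among the singular points: 6/5.


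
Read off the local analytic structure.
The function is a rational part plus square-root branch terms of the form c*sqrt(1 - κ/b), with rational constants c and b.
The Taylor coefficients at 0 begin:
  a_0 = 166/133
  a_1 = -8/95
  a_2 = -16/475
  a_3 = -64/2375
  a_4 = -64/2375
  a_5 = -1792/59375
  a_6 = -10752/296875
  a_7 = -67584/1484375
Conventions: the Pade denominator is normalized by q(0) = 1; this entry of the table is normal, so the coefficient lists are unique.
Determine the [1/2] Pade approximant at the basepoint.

Taylor coefficients needed (read off): a_0 = 166/133, a_1 = -8/95, a_2 = -16/475, a_3 = -64/2375.
Write the denominator as Q(κ) = 1 + q1*κ + q2*κ^2. Requiring Q*f - P = O(κ^4) with deg P <= 1 kills the coefficients of κ^2..κ^3 in Q*f:
  κ^2: a_2 + q1*a_1 + q2*a_0 = 0, i.e. -16/475 + (-8/95)*q1 + (166/133)*q2 = 0.
  κ^3: a_3 + q1*a_2 + q2*a_1 = 0, i.e. -64/2375 + (-16/475)*q1 + (-8/95)*q2 = 0.
Solving this linear system: q1 = -72/97, q2 = -56/2425.
The numerator is Q*f truncated at degree 1: P0 = a_0 = 166/133; P1 = a_1 + q1*a_0 = -65192/64505.

The Pade approximant has numerator coefficients [166/133, -65192/64505]; denominator coefficients [1, -72/97, -56/2425].


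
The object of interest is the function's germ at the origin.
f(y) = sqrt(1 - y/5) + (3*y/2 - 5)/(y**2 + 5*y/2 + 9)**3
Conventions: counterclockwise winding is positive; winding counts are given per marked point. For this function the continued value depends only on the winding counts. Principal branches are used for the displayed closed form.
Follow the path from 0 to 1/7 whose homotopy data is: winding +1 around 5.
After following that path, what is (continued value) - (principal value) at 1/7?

The rational part is single-valued and drops out of the difference; each branch term changes only by its own monodromy.
(1)*sqrt(1 - y/(5)): winding +1 is odd, the square root flips sign, contributing -2*(1)*sqrt(1 - (1/7)/(5)) = -2*(1)*sqrt(34/35) = -(2/35)*sqrt(1190).
Summing the contributions at y = 1/7 gives -(2/35)*sqrt(1190).

Continued minus principal equals -(2/35)*sqrt(1190).


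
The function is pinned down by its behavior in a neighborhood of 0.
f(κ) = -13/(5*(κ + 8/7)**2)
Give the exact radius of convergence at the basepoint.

Denominator factor (κ + 8/7)^2: pole of order 2 at -8/7, modulus 8/7.
The radius of convergence is the smallest modulus among the singular points: 8/7.

The radius of convergence is 8/7.


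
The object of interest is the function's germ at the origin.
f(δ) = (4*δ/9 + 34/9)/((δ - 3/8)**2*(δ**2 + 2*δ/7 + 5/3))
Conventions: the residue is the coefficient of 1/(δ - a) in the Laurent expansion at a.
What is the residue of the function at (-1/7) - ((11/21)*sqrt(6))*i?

The residue is (8763776/19860987) - ((55727392/218470857)*sqrt(6))*i.

The factor δ**2 + 2*δ/7 + 5/3 splits as (δ - a)(δ - a') with a = (-1/7) - ((11/21)*sqrt(6))*i, a' = (-1/7) + ((11/21)*sqrt(6))*i. At the order-1 pole a set g(δ) = (δ - a)*f(δ) = [(4*δ/9 + 34/9)/(δ - 3/8)**2] / (δ - a').
Simple pole: residue = g(a) at a = (-1/7) - ((11/21)*sqrt(6))*i, which is (8763776/19860987) - ((55727392/218470857)*sqrt(6))*i.


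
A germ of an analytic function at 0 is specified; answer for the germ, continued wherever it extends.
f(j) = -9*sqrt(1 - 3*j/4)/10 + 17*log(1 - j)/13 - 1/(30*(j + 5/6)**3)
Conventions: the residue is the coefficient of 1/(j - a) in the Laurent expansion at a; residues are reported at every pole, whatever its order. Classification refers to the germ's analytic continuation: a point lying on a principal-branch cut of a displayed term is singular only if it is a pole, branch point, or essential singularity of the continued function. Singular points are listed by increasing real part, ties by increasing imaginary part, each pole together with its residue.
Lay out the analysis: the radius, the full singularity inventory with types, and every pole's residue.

Denominator factor (j + 5/6)^3: pole of order 3 at -5/6, modulus 5/6.
Branch term (17/13)*log(1 - j/(1)): its argument vanishes at j = 1, a logarithmic branch point, modulus 1.
Branch term (-9/10)*sqrt(1 - j/(4/3)): its argument vanishes at j = 4/3, a square-root branch point, modulus 4/3.
The radius of convergence is the smallest modulus among the singular points: 5/6.
The branch terms are analytic at -5/6 and contribute nothing to the residue; only the rational part matters.
At the order-3 pole -5/6 set g(j) = (j - (-5/6))^3*(rational part) = -1/30.
Order-3 pole: residue = g''(a)/2; g''(-5/6) = 0, so the residue is 0.
List the singular points by increasing real part (a conjugate pair: the negative imaginary part first).

Radius of convergence at 0: 5/6.
At -5/6: a pole of order 3; residue 0.
At 1: a logarithmic branch point.
At 4/3: an algebraic (square-root) branch point.


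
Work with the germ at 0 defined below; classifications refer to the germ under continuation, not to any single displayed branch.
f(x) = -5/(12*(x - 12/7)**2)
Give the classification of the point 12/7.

The denominator factor x - 12/7 vanishes at 12/7 and appears to the power 2; the numerator there equals -5/12, nonzero, and no other factor vanishes.
Hence a pole whose order is the multiplicity, 2.

The point is a pole of order 2.


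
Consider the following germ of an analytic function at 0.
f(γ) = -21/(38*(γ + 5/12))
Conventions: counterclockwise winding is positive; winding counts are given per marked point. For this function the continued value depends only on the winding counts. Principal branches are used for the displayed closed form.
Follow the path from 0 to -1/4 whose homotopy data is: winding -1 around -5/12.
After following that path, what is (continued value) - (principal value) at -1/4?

The function is rational, hence single-valued: continuing it around any pole returns the same value, so the difference is 0.

Continued minus principal equals 0.


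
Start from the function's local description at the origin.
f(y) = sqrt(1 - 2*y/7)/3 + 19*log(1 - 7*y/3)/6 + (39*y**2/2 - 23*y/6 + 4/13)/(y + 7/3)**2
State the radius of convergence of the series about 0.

The radius of convergence is 3/7.

Denominator factor (y + 7/3)^2: pole of order 2 at -7/3, modulus 7/3.
Branch term (19/6)*log(1 - y/(3/7)): its argument vanishes at y = 3/7, a logarithmic branch point, modulus 3/7.
Branch term (1/3)*sqrt(1 - y/(7/2)): its argument vanishes at y = 7/2, a square-root branch point, modulus 7/2.
The radius of convergence is the smallest modulus among the singular points: 3/7.


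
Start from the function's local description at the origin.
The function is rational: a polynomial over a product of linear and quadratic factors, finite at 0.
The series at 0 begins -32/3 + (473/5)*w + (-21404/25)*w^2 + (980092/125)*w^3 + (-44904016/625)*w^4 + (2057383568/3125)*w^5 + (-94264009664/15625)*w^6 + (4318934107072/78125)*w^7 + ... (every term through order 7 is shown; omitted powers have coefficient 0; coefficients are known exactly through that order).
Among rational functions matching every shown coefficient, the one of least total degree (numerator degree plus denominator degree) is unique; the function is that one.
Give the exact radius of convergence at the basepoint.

No rational of total degree below 4 reproduces all 8 coefficients; solving the [2/2] Pade equations on them gives f(w) = (7*w**2/3 - 39*w/20 - 8/3)/(w**2 + 12*w/5 + 1/4), whose expansion matches every shown term.
Denominator factor (w**2 + 12*w/5 + 1/4): discriminant 119/25, real irrational roots -6/5 + (1/10)*sqrt(119) and -6/5 - (1/10)*sqrt(119); poles of order 1, moduli 6/5 - (1/10)*sqrt(119) and 6/5 + (1/10)*sqrt(119).
The radius of convergence is the smallest modulus among the singular points: 6/5 - (1/10)*sqrt(119).

The radius of convergence is 6/5 - (1/10)*sqrt(119).


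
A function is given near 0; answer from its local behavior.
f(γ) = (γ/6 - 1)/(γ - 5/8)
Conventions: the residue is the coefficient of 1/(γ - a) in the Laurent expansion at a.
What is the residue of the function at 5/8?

At the order-1 pole 5/8 set g(γ) = (γ - (5/8))*f(γ) = γ/6 - 1.
Simple pole: residue = g(a) at a = 5/8, which is -43/48.

The residue is -43/48.


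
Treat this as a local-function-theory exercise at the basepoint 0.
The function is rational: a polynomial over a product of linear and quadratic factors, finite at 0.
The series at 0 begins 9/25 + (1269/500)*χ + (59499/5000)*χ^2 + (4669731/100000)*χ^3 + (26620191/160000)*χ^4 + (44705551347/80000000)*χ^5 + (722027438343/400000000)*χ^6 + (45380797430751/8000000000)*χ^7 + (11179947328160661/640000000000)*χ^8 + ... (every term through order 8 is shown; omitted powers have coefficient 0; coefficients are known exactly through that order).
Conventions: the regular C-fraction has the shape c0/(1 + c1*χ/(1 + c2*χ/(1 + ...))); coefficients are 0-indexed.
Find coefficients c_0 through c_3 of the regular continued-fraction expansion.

Taylor coefficients (read off): a_0 = 9/25, a_1 = 1269/500, a_2 = 59499/5000, a_3 = 4669731/100000.
c0 = a_0 = 9/25. Peel one level at a time: if S = 1 + c*χ/S' with S'(0) = 1, then c is the χ-coefficient of S and S' = c*χ/(S - 1).
S_1 = c0/f = 1 + (-141/20)*χ + (6659/400)*χ^2 + ...; c1 = -141/20.
S_2 = c1*χ/(S_1 - 1) = 1 + (6659/2820)*χ + (14251523/3976200)*χ^2 + ...; c2 = 6659/2820.
S_3 = c2*χ/(S_2 - 1) = 1 + (-14251523/9389190)*χ + ...; c3 = -14251523/9389190.

The regular C-fraction coefficients are [9/25, -141/20, 6659/2820, -14251523/9389190].


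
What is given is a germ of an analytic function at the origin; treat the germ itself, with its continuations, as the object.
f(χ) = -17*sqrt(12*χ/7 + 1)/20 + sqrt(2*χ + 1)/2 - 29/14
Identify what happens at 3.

The point is a regular point.

There is no denominator, hence no pole anywhere.
Branch term sqrt(1 - χ/(-1/2)): argument at 3 is 7, nonzero, so 3 is not its branch point (a point on a principal cut is still regular for the continued germ).
Branch term sqrt(1 - χ/(-7/12)): argument at 3 is 43/7, nonzero, so 3 is not its branch point (a point on a principal cut is still regular for the continued germ).
So the germ continues analytically to 3.


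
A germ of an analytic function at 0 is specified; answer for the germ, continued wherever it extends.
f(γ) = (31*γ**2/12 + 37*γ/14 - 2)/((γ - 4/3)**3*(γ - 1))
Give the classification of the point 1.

The denominator factor γ - 1 vanishes at 1 and appears to the power 1; the numerator there equals 271/84, nonzero, and no other factor vanishes.
Hence a pole whose order is the multiplicity, 1.

The point is a pole of order 1.


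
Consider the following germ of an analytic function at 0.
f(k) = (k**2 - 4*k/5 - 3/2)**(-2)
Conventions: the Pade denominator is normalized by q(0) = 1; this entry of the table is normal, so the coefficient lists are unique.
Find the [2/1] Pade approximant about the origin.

The Pade approximant has numerator coefficients [4/9, 1376/16605, 94096/249075]; denominator coefficients [1, 2312/1845].

Taylor coefficients needed (expand at 0): a_0 = 4/9, a_1 = -64/135, a_2 = 656/675, a_3 = -36992/30375.
Write the denominator as Q(k) = 1 + q1*k. Requiring Q*f - P = O(k^4) with deg P <= 2 kills the coefficients of k^3..k^3 in Q*f:
  k^3: a_3 + q1*a_2 = 0, i.e. -36992/30375 + (656/675)*q1 = 0.
Solving this linear system: q1 = 2312/1845.
The numerator is Q*f truncated at degree 2: P0 = a_0 = 4/9; P1 = a_1 + q1*a_0 = 1376/16605; P2 = a_2 + q1*a_1 = 94096/249075.


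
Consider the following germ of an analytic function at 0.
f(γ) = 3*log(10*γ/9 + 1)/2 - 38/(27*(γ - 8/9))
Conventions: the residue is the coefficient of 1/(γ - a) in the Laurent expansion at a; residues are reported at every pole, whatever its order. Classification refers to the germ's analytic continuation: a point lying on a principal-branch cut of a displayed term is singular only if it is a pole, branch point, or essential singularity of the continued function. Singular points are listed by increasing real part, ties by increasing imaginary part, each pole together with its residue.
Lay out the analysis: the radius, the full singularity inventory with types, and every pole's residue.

Denominator factor (γ - 8/9): pole of order 1 at 8/9, modulus 8/9.
Branch term (3/2)*log(1 - γ/(-9/10)): its argument vanishes at γ = -9/10, a logarithmic branch point, modulus 9/10.
The radius of convergence is the smallest modulus among the singular points: 8/9.
The branch term is analytic at 8/9 and contributes nothing to the residue; only the rational part matters.
At the order-1 pole 8/9 set g(γ) = (γ - (8/9))*(rational part) = -38/27.
Simple pole: residue = g(a) at a = 8/9, which is -38/27.
List the singular points by increasing real part (a conjugate pair: the negative imaginary part first).

Radius of convergence at 0: 8/9.
At -9/10: a logarithmic branch point.
At 8/9: a pole of order 1; residue -38/27.


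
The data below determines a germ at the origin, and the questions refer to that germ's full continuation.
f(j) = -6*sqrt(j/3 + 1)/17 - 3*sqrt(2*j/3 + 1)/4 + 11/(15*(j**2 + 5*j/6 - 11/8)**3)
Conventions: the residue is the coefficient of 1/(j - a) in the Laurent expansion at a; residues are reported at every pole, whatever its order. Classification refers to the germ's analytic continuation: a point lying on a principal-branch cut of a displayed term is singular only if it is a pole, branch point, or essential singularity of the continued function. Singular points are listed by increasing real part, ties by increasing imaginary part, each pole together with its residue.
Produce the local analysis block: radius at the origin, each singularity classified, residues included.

Radius of convergence at 0: -5/12 + (1/12)*sqrt(223).
At -3: an algebraic (square-root) branch point.
At -5/12 - (1/12)*sqrt(223): a pole of order 3; residue -(171072/55447835)*sqrt(223).
At -3/2: an algebraic (square-root) branch point.
At -5/12 + (1/12)*sqrt(223): a pole of order 3; residue (171072/55447835)*sqrt(223).
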